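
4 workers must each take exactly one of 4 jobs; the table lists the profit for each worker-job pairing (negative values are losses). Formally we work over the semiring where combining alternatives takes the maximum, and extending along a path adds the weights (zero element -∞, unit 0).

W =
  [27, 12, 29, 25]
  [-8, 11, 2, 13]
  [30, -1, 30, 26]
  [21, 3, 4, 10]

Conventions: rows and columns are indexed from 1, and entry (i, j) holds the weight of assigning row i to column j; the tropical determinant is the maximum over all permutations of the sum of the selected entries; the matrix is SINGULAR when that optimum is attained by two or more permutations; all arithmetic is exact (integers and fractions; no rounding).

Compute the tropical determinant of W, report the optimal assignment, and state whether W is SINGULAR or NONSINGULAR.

σ = (1, 2, 3, 4): 27 + 11 + 30 + 10 = 78
σ = (1, 2, 4, 3): 27 + 11 + 26 + 4 = 68
σ = (1, 3, 2, 4): 27 + 2 + (-1) + 10 = 38
σ = (1, 3, 4, 2): 27 + 2 + 26 + 3 = 58
σ = (1, 4, 2, 3): 27 + 13 + (-1) + 4 = 43
σ = (1, 4, 3, 2): 27 + 13 + 30 + 3 = 73
σ = (2, 1, 3, 4): 12 + (-8) + 30 + 10 = 44
σ = (2, 1, 4, 3): 12 + (-8) + 26 + 4 = 34
σ = (2, 3, 1, 4): 12 + 2 + 30 + 10 = 54
σ = (2, 3, 4, 1): 12 + 2 + 26 + 21 = 61
σ = (2, 4, 1, 3): 12 + 13 + 30 + 4 = 59
σ = (2, 4, 3, 1): 12 + 13 + 30 + 21 = 76
σ = (3, 1, 2, 4): 29 + (-8) + (-1) + 10 = 30
σ = (3, 1, 4, 2): 29 + (-8) + 26 + 3 = 50
σ = (3, 2, 1, 4): 29 + 11 + 30 + 10 = 80
σ = (3, 2, 4, 1): 29 + 11 + 26 + 21 = 87
σ = (3, 4, 1, 2): 29 + 13 + 30 + 3 = 75
σ = (3, 4, 2, 1): 29 + 13 + (-1) + 21 = 62
σ = (4, 1, 2, 3): 25 + (-8) + (-1) + 4 = 20
σ = (4, 1, 3, 2): 25 + (-8) + 30 + 3 = 50
σ = (4, 2, 1, 3): 25 + 11 + 30 + 4 = 70
σ = (4, 2, 3, 1): 25 + 11 + 30 + 21 = 87
σ = (4, 3, 1, 2): 25 + 2 + 30 + 3 = 60
σ = (4, 3, 2, 1): 25 + 2 + (-1) + 21 = 47
Optimal value attained by: σ = (3, 2, 4, 1).
Answer: det⊕(W) = 87; verdict: SINGULAR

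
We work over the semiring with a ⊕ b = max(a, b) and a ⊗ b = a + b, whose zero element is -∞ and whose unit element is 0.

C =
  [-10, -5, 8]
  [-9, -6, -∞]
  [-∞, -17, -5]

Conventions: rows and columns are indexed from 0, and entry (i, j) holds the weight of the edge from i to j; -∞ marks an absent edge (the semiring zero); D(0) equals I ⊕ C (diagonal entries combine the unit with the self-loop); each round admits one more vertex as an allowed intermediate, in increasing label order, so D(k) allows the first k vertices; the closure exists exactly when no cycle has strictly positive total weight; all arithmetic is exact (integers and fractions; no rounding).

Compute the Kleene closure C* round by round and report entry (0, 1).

D(0):
  [0, -5, 8]
  [-9, 0, -∞]
  [-∞, -17, 0]
D(1):
  [0, -5, 8]
  [-9, 0, -1]
  [-∞, -17, 0]
D(2):
  [0, -5, 8]
  [-9, 0, -1]
  [-26, -17, 0]
D(3):
  [0, -5, 8]
  [-9, 0, -1]
  [-26, -17, 0]
Answer: C*[0][1] = -5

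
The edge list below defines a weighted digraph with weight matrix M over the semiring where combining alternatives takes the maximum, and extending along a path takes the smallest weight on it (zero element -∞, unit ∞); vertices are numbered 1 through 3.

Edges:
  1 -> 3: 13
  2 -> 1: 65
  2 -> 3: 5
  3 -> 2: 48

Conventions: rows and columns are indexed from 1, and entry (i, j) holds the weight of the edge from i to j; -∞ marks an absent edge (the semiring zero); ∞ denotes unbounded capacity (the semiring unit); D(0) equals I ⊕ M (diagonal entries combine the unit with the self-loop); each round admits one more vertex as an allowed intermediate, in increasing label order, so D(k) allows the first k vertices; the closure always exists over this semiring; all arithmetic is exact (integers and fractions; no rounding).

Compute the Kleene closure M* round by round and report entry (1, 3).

D(0):
  [∞, -∞, 13]
  [65, ∞, 5]
  [-∞, 48, ∞]
D(1):
  [∞, -∞, 13]
  [65, ∞, 13]
  [-∞, 48, ∞]
D(2):
  [∞, -∞, 13]
  [65, ∞, 13]
  [48, 48, ∞]
D(3):
  [∞, 13, 13]
  [65, ∞, 13]
  [48, 48, ∞]
Answer: M*[1][3] = 13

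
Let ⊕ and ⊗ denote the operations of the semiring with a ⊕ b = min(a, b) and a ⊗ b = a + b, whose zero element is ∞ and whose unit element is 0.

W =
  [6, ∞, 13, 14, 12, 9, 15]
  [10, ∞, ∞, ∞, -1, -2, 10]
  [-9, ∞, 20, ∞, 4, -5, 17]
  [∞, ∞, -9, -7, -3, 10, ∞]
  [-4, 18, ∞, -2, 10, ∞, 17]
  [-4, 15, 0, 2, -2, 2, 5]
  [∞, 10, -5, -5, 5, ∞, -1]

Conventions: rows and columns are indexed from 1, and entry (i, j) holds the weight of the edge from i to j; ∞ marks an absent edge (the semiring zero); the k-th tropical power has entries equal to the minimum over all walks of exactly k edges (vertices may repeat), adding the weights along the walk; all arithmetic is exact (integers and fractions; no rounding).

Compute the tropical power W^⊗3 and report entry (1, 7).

W^⊗2:
  [4, 24, 5, 7, 7, 8, 14]
  [-6, 13, -2, -3, -4, 0, 3]
  [-9, 10, -5, -3, -7, -3, 0]
  [-18, 15, -16, -14, -10, -14, 8]
  [2, 27, -11, -9, -5, 5, 11]
  [-9, 15, -7, -5, -1, -5, 4]
  [-14, 9, -14, -12, -8, -10, -2]
W^⊗3:
  [-4, 23, -2, 0, 4, 0, 13]
  [-11, 13, -12, -10, -6, -7, 2]
  [-14, 10, -12, -10, -6, -10, -1]
  [-25, 1, -23, -21, -17, -21, -9]
  [-20, 13, -18, -16, -12, -16, 6]
  [-16, 10, -14, -12, -8, -12, 0]
  [-23, 5, -21, -19, -15, -19, -5]
Key observation: the optimum is the walk 1->3->6->7, with weight 13 + (-5) + 5 = 13.
Optimal value attained by: walk 1->3->6->7.
Answer: (W^⊗3)[1][7] = 13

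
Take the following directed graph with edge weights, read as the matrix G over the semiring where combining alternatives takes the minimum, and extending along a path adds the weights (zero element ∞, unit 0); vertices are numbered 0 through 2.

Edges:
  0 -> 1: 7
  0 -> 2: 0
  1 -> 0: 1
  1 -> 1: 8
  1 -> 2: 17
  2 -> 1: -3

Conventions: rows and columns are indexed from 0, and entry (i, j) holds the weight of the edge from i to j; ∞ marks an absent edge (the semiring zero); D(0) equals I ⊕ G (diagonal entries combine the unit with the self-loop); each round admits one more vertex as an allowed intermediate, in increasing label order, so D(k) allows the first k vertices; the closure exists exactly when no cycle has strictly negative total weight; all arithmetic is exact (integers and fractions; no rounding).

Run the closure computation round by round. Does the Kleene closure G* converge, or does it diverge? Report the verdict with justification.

D(0):
  [0, 7, 0]
  [1, 0, 17]
  [∞, -3, 0]
D(1):
  [0, 7, 0]
  [1, 0, 1]
  [∞, -3, 0]
Detection: at round 2, diagonal entry (2, 2) turns strictly negative.
Key observation: the cycle 2->1->0->2 has total weight (-3) + 1 + 0, which is strictly negative.
Answer: DIVERGES — negative cycle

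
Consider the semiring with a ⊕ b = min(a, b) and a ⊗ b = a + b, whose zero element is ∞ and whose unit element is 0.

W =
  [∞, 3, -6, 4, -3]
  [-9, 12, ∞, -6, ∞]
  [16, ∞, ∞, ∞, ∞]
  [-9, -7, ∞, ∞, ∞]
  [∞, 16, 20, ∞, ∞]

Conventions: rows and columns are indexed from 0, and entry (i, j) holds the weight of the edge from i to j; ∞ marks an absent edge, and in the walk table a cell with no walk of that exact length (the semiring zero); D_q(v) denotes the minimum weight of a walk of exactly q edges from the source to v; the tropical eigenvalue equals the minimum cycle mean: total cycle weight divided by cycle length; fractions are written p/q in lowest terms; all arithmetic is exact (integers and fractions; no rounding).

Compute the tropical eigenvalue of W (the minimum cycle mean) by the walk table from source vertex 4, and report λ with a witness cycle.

q=0: [∞, ∞, ∞, ∞, 0]
q=1: [∞, 16, 20, ∞, ∞]
q=2: [7, 28, ∞, 10, ∞]
q=3: [1, 3, 1, 11, 4]
q=4: [-6, 4, -5, -3, -2]
q=5: [-12, -10, -12, -2, -9]
Optimal cycle mean attained by: cycle 1->3->1, total (-6) + (-7), length 2.
Answer: λ = -13/2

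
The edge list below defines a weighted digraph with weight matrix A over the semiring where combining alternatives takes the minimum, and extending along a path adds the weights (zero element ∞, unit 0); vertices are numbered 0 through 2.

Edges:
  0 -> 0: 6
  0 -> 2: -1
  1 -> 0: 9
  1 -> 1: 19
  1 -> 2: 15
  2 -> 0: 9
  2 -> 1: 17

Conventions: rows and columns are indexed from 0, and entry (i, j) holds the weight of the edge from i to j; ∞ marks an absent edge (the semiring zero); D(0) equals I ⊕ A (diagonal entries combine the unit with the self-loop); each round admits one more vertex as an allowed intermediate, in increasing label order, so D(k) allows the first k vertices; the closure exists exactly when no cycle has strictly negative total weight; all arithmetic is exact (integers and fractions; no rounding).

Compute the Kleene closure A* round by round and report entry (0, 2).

D(0):
  [0, ∞, -1]
  [9, 0, 15]
  [9, 17, 0]
D(1):
  [0, ∞, -1]
  [9, 0, 8]
  [9, 17, 0]
D(2):
  [0, ∞, -1]
  [9, 0, 8]
  [9, 17, 0]
D(3):
  [0, 16, -1]
  [9, 0, 8]
  [9, 17, 0]
Answer: A*[0][2] = -1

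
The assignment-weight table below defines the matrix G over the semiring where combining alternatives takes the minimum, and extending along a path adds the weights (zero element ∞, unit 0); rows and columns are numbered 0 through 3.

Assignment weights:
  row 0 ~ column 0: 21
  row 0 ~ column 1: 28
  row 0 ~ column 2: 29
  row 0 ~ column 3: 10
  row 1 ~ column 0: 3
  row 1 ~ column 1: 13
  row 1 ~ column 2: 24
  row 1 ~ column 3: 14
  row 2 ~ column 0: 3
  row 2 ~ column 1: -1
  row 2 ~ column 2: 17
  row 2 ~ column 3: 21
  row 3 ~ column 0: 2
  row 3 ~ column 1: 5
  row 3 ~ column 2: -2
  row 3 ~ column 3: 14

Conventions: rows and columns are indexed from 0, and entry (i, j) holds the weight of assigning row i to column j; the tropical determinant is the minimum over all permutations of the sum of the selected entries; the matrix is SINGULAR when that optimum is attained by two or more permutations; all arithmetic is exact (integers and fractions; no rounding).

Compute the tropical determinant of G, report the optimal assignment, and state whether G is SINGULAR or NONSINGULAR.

σ = (0, 1, 2, 3): 21 + 13 + 17 + 14 = 65
σ = (0, 1, 3, 2): 21 + 13 + 21 + (-2) = 53
σ = (0, 2, 1, 3): 21 + 24 + (-1) + 14 = 58
σ = (0, 2, 3, 1): 21 + 24 + 21 + 5 = 71
σ = (0, 3, 1, 2): 21 + 14 + (-1) + (-2) = 32
σ = (0, 3, 2, 1): 21 + 14 + 17 + 5 = 57
σ = (1, 0, 2, 3): 28 + 3 + 17 + 14 = 62
σ = (1, 0, 3, 2): 28 + 3 + 21 + (-2) = 50
σ = (1, 2, 0, 3): 28 + 24 + 3 + 14 = 69
σ = (1, 2, 3, 0): 28 + 24 + 21 + 2 = 75
σ = (1, 3, 0, 2): 28 + 14 + 3 + (-2) = 43
σ = (1, 3, 2, 0): 28 + 14 + 17 + 2 = 61
σ = (2, 0, 1, 3): 29 + 3 + (-1) + 14 = 45
σ = (2, 0, 3, 1): 29 + 3 + 21 + 5 = 58
σ = (2, 1, 0, 3): 29 + 13 + 3 + 14 = 59
σ = (2, 1, 3, 0): 29 + 13 + 21 + 2 = 65
σ = (2, 3, 0, 1): 29 + 14 + 3 + 5 = 51
σ = (2, 3, 1, 0): 29 + 14 + (-1) + 2 = 44
σ = (3, 0, 1, 2): 10 + 3 + (-1) + (-2) = 10
σ = (3, 0, 2, 1): 10 + 3 + 17 + 5 = 35
σ = (3, 1, 0, 2): 10 + 13 + 3 + (-2) = 24
σ = (3, 1, 2, 0): 10 + 13 + 17 + 2 = 42
σ = (3, 2, 0, 1): 10 + 24 + 3 + 5 = 42
σ = (3, 2, 1, 0): 10 + 24 + (-1) + 2 = 35
Optimal value attained by: σ = (3, 0, 1, 2).
Answer: det⊕(G) = 10; verdict: NONSINGULAR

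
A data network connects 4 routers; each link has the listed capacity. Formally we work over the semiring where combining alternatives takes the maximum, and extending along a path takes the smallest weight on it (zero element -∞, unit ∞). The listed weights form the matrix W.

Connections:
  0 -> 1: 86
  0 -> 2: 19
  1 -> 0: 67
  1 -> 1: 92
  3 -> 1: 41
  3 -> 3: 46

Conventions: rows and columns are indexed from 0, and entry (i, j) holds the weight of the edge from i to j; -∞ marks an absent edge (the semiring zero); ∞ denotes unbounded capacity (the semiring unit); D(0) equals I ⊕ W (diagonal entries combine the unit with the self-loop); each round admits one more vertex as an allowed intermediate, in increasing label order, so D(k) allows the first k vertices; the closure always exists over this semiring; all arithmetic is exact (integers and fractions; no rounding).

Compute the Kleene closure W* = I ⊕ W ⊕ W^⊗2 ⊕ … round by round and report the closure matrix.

D(0):
  [∞, 86, 19, -∞]
  [67, ∞, -∞, -∞]
  [-∞, -∞, ∞, -∞]
  [-∞, 41, -∞, ∞]
D(1):
  [∞, 86, 19, -∞]
  [67, ∞, 19, -∞]
  [-∞, -∞, ∞, -∞]
  [-∞, 41, -∞, ∞]
D(2):
  [∞, 86, 19, -∞]
  [67, ∞, 19, -∞]
  [-∞, -∞, ∞, -∞]
  [41, 41, 19, ∞]
D(3):
  [∞, 86, 19, -∞]
  [67, ∞, 19, -∞]
  [-∞, -∞, ∞, -∞]
  [41, 41, 19, ∞]
D(4):
  [∞, 86, 19, -∞]
  [67, ∞, 19, -∞]
  [-∞, -∞, ∞, -∞]
  [41, 41, 19, ∞]
Answer: W* = [[∞, 86, 19, -∞], [67, ∞, 19, -∞], [-∞, -∞, ∞, -∞], [41, 41, 19, ∞]]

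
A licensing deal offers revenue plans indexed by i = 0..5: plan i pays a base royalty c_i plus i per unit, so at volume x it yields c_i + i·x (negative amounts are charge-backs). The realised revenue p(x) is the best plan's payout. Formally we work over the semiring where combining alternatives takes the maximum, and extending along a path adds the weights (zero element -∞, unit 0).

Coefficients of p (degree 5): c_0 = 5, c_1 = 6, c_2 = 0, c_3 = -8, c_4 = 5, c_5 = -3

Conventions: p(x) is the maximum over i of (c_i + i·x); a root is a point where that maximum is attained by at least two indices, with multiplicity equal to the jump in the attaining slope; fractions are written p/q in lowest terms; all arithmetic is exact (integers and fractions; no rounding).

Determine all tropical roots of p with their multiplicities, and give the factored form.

hull edge (i=0, c=5) to (i=1, c=6): slope 1, span 1
hull edge (i=1, c=6) to (i=4, c=5): slope -1/3, span 3
hull edge (i=4, c=5) to (i=5, c=-3): slope -8, span 1
Factored form: p(x) = -3 ⊗ (x ⊕ (-1)) ⊗ (x ⊕ 1/3) ⊗ (x ⊕ 1/3) ⊗ (x ⊕ 1/3) ⊗ (x ⊕ 8)
Answer: roots = -1 (mult 1), 1/3 (mult 3), 8 (mult 1)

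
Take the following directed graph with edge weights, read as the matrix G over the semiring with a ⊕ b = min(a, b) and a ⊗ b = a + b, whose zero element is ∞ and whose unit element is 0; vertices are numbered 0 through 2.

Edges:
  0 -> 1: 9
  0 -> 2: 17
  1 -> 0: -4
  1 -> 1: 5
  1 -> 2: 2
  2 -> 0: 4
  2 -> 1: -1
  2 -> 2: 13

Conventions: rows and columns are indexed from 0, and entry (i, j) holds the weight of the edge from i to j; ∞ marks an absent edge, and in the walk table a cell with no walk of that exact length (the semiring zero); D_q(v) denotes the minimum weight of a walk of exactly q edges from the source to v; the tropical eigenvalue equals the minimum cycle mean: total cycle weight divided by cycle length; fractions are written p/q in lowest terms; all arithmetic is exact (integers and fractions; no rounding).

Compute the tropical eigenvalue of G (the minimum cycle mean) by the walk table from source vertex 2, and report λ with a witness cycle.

q=0: [∞, ∞, 0]
q=1: [4, -1, 13]
q=2: [-5, 4, 1]
q=3: [0, 0, 6]
Optimal cycle mean attained by: cycle 1->2->1, total 2 + (-1), length 2.
Answer: λ = 1/2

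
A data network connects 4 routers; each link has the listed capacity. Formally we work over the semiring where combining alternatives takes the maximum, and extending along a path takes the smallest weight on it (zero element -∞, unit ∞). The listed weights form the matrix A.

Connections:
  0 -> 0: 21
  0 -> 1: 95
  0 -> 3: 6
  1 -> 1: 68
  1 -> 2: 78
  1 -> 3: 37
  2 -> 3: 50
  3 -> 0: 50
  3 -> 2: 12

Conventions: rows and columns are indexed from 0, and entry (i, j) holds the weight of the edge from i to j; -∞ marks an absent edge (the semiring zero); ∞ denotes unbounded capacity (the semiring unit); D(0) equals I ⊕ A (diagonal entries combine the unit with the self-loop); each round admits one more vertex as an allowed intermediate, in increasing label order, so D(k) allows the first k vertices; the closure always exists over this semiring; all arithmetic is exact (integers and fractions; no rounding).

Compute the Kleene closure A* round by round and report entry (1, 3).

D(0):
  [∞, 95, -∞, 6]
  [-∞, ∞, 78, 37]
  [-∞, -∞, ∞, 50]
  [50, -∞, 12, ∞]
D(1):
  [∞, 95, -∞, 6]
  [-∞, ∞, 78, 37]
  [-∞, -∞, ∞, 50]
  [50, 50, 12, ∞]
D(2):
  [∞, 95, 78, 37]
  [-∞, ∞, 78, 37]
  [-∞, -∞, ∞, 50]
  [50, 50, 50, ∞]
D(3):
  [∞, 95, 78, 50]
  [-∞, ∞, 78, 50]
  [-∞, -∞, ∞, 50]
  [50, 50, 50, ∞]
D(4):
  [∞, 95, 78, 50]
  [50, ∞, 78, 50]
  [50, 50, ∞, 50]
  [50, 50, 50, ∞]
Answer: A*[1][3] = 50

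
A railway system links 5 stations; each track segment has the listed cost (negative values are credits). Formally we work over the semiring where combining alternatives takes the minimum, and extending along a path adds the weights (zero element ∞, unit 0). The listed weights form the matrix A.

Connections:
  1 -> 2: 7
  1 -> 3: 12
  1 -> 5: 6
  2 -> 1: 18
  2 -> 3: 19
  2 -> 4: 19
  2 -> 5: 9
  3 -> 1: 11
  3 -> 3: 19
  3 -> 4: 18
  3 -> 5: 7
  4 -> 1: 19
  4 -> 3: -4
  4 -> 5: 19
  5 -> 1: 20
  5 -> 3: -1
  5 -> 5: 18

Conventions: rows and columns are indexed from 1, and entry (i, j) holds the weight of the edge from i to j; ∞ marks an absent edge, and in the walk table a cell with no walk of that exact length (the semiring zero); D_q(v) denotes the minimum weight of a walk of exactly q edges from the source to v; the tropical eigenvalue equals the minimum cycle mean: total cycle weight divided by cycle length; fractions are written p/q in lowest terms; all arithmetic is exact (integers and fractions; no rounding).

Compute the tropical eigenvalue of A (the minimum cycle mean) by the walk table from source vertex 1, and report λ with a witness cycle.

q=0: [0, ∞, ∞, ∞, ∞]
q=1: [∞, 7, 12, ∞, 6]
q=2: [23, ∞, 5, 26, 16]
q=3: [16, 30, 15, 23, 12]
q=4: [26, 23, 11, 33, 22]
q=5: [22, 33, 21, 29, 18]
Optimal cycle mean attained by: cycle 3->5->3, total 7 + (-1), length 2.
Answer: λ = 3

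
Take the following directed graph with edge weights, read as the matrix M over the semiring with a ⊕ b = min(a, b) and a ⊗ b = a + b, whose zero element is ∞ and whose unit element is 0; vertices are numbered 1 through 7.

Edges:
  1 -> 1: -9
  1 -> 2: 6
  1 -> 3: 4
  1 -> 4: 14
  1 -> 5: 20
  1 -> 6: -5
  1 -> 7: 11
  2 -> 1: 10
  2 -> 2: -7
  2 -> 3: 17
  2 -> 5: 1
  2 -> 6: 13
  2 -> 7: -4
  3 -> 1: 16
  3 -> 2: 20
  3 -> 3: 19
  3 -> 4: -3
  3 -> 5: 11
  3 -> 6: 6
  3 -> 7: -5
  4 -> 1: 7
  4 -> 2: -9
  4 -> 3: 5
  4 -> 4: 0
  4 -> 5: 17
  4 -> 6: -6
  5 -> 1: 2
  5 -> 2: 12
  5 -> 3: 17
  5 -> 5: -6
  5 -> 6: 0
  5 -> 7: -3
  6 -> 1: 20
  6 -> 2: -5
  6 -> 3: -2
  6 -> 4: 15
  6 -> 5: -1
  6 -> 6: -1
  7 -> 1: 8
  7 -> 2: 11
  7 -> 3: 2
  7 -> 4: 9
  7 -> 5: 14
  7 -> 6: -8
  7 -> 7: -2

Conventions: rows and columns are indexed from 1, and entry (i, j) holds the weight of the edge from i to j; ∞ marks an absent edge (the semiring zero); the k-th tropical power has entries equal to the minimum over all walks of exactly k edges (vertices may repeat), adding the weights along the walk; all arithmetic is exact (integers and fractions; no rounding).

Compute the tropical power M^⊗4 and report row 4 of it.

M^⊗2:
  [-18, -10, -7, 1, -6, -14, -1]
  [1, -14, -2, 5, -6, -12, -11]
  [3, -12, -3, -3, 5, -13, -7]
  [-2, -16, -8, 0, -8, -7, -13]
  [-7, -5, -2, 6, -12, -11, -9]
  [1, -12, -3, -5, -7, -2, -9]
  [-1, -13, -10, -1, -9, -10, -4]
M^⊗3:
  [-27, -19, -16, -10, -15, -23, -14]
  [-8, -21, -14, -5, -13, -19, -18]
  [-6, -19, -15, -6, -14, -15, -16]
  [-11, -23, -11, -11, -15, -21, -20]
  [-16, -16, -13, -5, -18, -17, -15]
  [-8, -19, -7, -6, -13, -17, -16]
  [-10, -20, -12, -13, -15, -12, -17]
M^⊗4:
  [-36, -28, -25, -19, -24, -32, -23]
  [-17, -28, -21, -17, -20, -26, -25]
  [-15, -26, -17, -18, -20, -24, -23]
  [-20, -30, -23, -14, -22, -28, -27]
  [-25, -23, -19, -16, -24, -23, -21]
  [-17, -26, -19, -10, -19, -24, -23]
  [-19, -27, -15, -15, -21, -25, -24]
Answer: row 4 of M^⊗4 = [-20, -30, -23, -14, -22, -28, -27]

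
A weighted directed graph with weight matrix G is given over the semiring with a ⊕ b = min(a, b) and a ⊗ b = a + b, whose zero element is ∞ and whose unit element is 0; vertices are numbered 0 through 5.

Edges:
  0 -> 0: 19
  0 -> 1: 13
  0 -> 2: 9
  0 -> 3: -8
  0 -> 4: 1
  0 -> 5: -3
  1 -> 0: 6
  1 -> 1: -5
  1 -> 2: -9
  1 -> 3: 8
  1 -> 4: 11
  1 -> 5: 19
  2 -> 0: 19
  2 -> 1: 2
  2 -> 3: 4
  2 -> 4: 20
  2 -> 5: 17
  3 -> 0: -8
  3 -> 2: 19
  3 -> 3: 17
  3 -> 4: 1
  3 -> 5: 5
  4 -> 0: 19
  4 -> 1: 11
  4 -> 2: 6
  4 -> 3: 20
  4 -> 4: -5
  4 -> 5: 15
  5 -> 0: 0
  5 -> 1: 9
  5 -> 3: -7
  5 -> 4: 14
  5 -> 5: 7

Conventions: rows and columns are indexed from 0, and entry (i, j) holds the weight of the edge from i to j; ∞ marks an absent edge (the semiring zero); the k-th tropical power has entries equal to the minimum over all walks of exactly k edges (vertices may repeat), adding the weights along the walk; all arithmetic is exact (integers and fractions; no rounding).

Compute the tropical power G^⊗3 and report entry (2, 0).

G^⊗2:
  [-16, 6, 4, -10, -7, -3]
  [0, -10, -14, -5, 6, 3]
  [-4, -3, -7, 10, 5, 9]
  [5, 5, 1, -16, -7, -11]
  [12, 6, 1, 8, -10, 10]
  [-15, 4, 0, -8, -6, -3]
G^⊗3:
  [-18, -3, -7, -24, -15, -19]
  [-13, -15, -19, -10, -4, -3]
  [2, -8, -12, -12, -3, -7]
  [-24, -2, -4, -18, -15, -11]
  [0, 1, -4, 3, -15, 5]
  [-16, -2, -6, -23, -14, -18]
Key observation: the optimum is the walk 2->1->3->0, with weight 2 + 8 + (-8) = 2.
Optimal value attained by: walk 2->1->3->0.
Answer: (G^⊗3)[2][0] = 2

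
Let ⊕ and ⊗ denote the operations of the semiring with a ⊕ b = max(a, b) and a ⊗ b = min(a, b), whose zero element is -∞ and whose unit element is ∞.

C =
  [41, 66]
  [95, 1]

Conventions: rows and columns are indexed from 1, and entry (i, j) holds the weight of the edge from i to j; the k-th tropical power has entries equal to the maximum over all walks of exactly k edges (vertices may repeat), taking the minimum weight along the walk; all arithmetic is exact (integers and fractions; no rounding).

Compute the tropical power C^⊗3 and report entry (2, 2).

C^⊗2:
  [66, 41]
  [41, 66]
C^⊗3:
  [41, 66]
  [66, 41]
Key observation: the optimum is the walk 2->1->1->2, with weight 95 min 41 min 66 = 41.
Optimal value attained by: walk 2->1->1->2.
Answer: (C^⊗3)[2][2] = 41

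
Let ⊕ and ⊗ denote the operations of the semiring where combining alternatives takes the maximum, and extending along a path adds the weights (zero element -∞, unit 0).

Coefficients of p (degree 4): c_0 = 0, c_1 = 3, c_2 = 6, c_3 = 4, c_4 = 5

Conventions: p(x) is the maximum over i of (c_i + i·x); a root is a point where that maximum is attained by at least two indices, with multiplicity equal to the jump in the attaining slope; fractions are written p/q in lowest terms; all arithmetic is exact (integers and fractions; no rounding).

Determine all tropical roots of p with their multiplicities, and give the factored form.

hull edge (i=0, c=0) to (i=2, c=6): slope 3, span 2
hull edge (i=2, c=6) to (i=4, c=5): slope -1/2, span 2
Factored form: p(x) = 5 ⊗ (x ⊕ (-3)) ⊗ (x ⊕ (-3)) ⊗ (x ⊕ 1/2) ⊗ (x ⊕ 1/2)
Answer: roots = -3 (mult 2), 1/2 (mult 2)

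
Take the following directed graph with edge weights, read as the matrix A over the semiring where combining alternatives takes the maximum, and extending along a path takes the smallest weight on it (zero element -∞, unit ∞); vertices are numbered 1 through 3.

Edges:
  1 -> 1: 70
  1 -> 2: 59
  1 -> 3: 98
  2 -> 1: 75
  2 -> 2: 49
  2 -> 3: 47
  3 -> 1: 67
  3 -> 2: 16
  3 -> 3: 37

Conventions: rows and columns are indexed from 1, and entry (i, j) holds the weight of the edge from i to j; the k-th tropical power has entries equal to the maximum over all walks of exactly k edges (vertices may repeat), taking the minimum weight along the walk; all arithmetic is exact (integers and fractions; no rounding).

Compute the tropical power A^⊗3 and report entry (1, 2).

A^⊗2:
  [70, 59, 70]
  [70, 59, 75]
  [67, 59, 67]
A^⊗3:
  [70, 59, 70]
  [70, 59, 70]
  [67, 59, 67]
Key observation: the optimum is the walk 1->1->1->2, with weight 70 min 70 min 59 = 59.
Optimal value attained by: walk 1->1->1->2.
Answer: (A^⊗3)[1][2] = 59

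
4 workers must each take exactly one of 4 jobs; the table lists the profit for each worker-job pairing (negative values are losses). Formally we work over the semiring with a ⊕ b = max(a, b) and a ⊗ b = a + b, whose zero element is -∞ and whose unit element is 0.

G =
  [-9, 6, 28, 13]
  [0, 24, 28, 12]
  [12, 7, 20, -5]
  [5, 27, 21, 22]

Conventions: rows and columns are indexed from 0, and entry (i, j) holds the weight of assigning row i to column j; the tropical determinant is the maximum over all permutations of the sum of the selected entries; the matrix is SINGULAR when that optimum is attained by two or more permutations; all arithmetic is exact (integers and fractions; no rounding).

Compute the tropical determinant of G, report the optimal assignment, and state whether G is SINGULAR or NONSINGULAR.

σ = (0, 1, 2, 3): (-9) + 24 + 20 + 22 = 57
σ = (0, 1, 3, 2): (-9) + 24 + (-5) + 21 = 31
σ = (0, 2, 1, 3): (-9) + 28 + 7 + 22 = 48
σ = (0, 2, 3, 1): (-9) + 28 + (-5) + 27 = 41
σ = (0, 3, 1, 2): (-9) + 12 + 7 + 21 = 31
σ = (0, 3, 2, 1): (-9) + 12 + 20 + 27 = 50
σ = (1, 0, 2, 3): 6 + 0 + 20 + 22 = 48
σ = (1, 0, 3, 2): 6 + 0 + (-5) + 21 = 22
σ = (1, 2, 0, 3): 6 + 28 + 12 + 22 = 68
σ = (1, 2, 3, 0): 6 + 28 + (-5) + 5 = 34
σ = (1, 3, 0, 2): 6 + 12 + 12 + 21 = 51
σ = (1, 3, 2, 0): 6 + 12 + 20 + 5 = 43
σ = (2, 0, 1, 3): 28 + 0 + 7 + 22 = 57
σ = (2, 0, 3, 1): 28 + 0 + (-5) + 27 = 50
σ = (2, 1, 0, 3): 28 + 24 + 12 + 22 = 86
σ = (2, 1, 3, 0): 28 + 24 + (-5) + 5 = 52
σ = (2, 3, 0, 1): 28 + 12 + 12 + 27 = 79
σ = (2, 3, 1, 0): 28 + 12 + 7 + 5 = 52
σ = (3, 0, 1, 2): 13 + 0 + 7 + 21 = 41
σ = (3, 0, 2, 1): 13 + 0 + 20 + 27 = 60
σ = (3, 1, 0, 2): 13 + 24 + 12 + 21 = 70
σ = (3, 1, 2, 0): 13 + 24 + 20 + 5 = 62
σ = (3, 2, 0, 1): 13 + 28 + 12 + 27 = 80
σ = (3, 2, 1, 0): 13 + 28 + 7 + 5 = 53
Optimal value attained by: σ = (2, 1, 0, 3).
Answer: det⊕(G) = 86; verdict: NONSINGULAR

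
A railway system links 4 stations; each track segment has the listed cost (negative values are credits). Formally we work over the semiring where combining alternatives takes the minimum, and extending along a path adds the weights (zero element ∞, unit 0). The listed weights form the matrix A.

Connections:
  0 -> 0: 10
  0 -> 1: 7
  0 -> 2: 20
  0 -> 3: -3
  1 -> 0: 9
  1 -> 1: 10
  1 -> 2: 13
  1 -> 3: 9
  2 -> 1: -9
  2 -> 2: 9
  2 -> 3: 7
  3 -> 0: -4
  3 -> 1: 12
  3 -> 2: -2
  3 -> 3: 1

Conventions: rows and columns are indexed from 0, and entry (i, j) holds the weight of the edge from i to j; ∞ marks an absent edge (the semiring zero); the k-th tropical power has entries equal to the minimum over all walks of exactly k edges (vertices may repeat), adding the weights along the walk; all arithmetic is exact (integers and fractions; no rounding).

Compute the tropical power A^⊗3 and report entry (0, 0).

A^⊗2:
  [-7, 9, -5, -2]
  [5, 4, 7, 6]
  [0, 0, 4, 0]
  [-3, -11, -1, -7]
A^⊗3:
  [-6, -14, -4, -10]
  [2, -2, 4, 2]
  [-4, -5, -2, -3]
  [-11, -10, -9, -6]
Key observation: the optimum is the walk 0->3->3->0, with weight (-3) + 1 + (-4) = -6.
Optimal value attained by: walk 0->3->3->0.
Answer: (A^⊗3)[0][0] = -6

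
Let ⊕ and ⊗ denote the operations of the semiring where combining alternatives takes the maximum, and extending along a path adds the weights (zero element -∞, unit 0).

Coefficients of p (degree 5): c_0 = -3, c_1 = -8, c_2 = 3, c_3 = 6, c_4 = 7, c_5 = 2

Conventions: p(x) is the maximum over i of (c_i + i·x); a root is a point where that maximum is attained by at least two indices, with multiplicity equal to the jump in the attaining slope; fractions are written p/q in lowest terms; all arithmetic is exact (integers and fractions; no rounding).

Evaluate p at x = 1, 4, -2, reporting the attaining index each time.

p(1) = max(-3+0·1=-3, -8+1·1=-7, 3+2·1=5, 6+3·1=9, 7+4·1=11, 2+5·1=7) = 11 (attained by i=4)
p(4) = max(-3+0·4=-3, -8+1·4=-4, 3+2·4=11, 6+3·4=18, 7+4·4=23, 2+5·4=22) = 23 (attained by i=4)
p(-2) = max(-3+0·(-2)=-3, -8+1·(-2)=-10, 3+2·(-2)=-1, 6+3·(-2)=0, 7+4·(-2)=-1, 2+5·(-2)=-8) = 0 (attained by i=3)
Answer: p(1) = 11; p(4) = 23; p(-2) = 0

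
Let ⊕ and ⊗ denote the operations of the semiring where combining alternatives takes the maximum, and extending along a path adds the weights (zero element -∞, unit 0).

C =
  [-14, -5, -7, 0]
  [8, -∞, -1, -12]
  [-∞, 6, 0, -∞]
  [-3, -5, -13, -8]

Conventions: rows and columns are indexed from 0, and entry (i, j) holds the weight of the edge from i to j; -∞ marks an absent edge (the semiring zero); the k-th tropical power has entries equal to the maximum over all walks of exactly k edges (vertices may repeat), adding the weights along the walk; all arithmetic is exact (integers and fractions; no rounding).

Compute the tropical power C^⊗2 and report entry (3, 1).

C^⊗2:
  [3, -1, -6, -8]
  [-6, 5, 1, 8]
  [14, 6, 5, -6]
  [3, -7, -6, -3]
Key observation: the optimum is the walk 3->2->1, with weight (-13) + 6 = -7.
Optimal value attained by: walk 3->2->1.
Answer: (C^⊗2)[3][1] = -7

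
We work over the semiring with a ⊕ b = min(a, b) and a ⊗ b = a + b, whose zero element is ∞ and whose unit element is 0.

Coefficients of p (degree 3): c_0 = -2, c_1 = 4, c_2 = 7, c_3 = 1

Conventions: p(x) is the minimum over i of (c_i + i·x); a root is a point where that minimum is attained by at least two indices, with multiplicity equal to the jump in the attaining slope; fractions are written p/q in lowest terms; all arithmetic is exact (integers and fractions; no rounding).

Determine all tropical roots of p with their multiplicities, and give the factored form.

hull edge (i=0, c=-2) to (i=3, c=1): slope 1, span 3
Factored form: p(x) = 1 ⊗ (x ⊕ (-1)) ⊗ (x ⊕ (-1)) ⊗ (x ⊕ (-1))
Answer: roots = -1 (mult 3)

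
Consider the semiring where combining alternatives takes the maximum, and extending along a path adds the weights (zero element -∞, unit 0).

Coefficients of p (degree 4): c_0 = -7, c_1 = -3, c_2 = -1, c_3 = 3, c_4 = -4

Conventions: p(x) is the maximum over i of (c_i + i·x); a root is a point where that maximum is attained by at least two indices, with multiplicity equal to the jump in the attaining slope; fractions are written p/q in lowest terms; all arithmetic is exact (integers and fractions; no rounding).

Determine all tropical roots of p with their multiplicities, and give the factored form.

hull edge (i=0, c=-7) to (i=1, c=-3): slope 4, span 1
hull edge (i=1, c=-3) to (i=3, c=3): slope 3, span 2
hull edge (i=3, c=3) to (i=4, c=-4): slope -7, span 1
Factored form: p(x) = -4 ⊗ (x ⊕ (-4)) ⊗ (x ⊕ (-3)) ⊗ (x ⊕ (-3)) ⊗ (x ⊕ 7)
Answer: roots = -4 (mult 1), -3 (mult 2), 7 (mult 1)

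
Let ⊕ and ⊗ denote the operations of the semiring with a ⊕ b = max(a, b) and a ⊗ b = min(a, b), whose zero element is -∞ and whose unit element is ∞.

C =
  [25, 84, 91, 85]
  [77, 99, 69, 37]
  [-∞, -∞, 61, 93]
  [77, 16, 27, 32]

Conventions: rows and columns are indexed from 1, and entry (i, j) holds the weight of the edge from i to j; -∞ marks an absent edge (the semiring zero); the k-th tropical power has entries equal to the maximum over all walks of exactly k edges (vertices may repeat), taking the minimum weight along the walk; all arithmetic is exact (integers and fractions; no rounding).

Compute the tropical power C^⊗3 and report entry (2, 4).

C^⊗2:
  [77, 84, 69, 91]
  [77, 99, 77, 77]
  [77, 16, 61, 61]
  [32, 77, 77, 77]
C^⊗3:
  [77, 84, 77, 77]
  [77, 99, 77, 77]
  [61, 77, 77, 77]
  [77, 77, 69, 77]
Key observation: the optimum is the walk 2->1->3->4, with weight 77 min 91 min 93 = 77.
Optimal value attained by: walk 2->1->3->4.
Answer: (C^⊗3)[2][4] = 77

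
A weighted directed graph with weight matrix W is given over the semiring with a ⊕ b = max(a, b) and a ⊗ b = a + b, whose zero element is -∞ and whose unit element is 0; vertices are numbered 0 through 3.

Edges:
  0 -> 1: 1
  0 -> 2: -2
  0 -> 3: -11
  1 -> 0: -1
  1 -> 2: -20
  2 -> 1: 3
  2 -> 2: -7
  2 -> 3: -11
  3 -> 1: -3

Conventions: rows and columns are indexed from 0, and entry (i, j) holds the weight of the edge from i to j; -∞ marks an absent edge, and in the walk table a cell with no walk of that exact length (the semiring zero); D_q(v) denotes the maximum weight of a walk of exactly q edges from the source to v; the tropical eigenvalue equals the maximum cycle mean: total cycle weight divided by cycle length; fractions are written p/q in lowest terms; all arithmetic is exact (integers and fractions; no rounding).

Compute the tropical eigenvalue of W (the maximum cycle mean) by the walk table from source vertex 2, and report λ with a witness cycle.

q=0: [-∞, -∞, 0, -∞]
q=1: [-∞, 3, -7, -11]
q=2: [2, -4, -14, -18]
q=3: [-5, 3, 0, -9]
q=4: [2, 3, -7, -11]
Optimal cycle mean attained by: cycle 0->1->0, total 1 + (-1), length 2.
Answer: λ = 0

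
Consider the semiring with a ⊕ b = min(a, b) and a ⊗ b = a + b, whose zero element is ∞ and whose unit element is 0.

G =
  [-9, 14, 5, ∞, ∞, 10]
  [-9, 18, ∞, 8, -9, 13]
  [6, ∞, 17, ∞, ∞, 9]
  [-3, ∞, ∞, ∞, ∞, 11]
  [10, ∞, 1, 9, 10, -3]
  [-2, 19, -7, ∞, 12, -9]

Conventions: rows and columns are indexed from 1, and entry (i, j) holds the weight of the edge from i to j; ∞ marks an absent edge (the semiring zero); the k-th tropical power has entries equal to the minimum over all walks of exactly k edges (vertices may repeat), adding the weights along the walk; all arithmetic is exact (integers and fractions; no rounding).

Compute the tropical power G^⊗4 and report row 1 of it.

G^⊗2:
  [-18, 5, -4, 22, 5, 1]
  [-18, 5, -8, 0, 1, -12]
  [-3, 20, 2, ∞, 21, 0]
  [-12, 11, 2, ∞, 23, 2]
  [-5, 16, -10, 19, 9, -12]
  [-11, 10, -16, 21, 3, -18]
G^⊗3:
  [-27, -4, -13, 13, -4, -8]
  [-27, -4, -19, 10, -4, -21]
  [-12, 11, -7, 28, 11, -9]
  [-21, 2, -7, 19, 2, -7]
  [-14, 7, -19, 18, 0, -21]
  [-20, 1, -25, 12, -6, -27]
G^⊗4:
  [-36, -13, -22, 4, -13, -17]
  [-36, -13, -28, 4, -13, -30]
  [-21, 2, -16, 19, 2, -18]
  [-30, -7, -16, 10, -7, -16]
  [-23, -2, -28, 9, -9, -30]
  [-29, -8, -34, 3, -15, -36]
Answer: row 1 of G^⊗4 = [-36, -13, -22, 4, -13, -17]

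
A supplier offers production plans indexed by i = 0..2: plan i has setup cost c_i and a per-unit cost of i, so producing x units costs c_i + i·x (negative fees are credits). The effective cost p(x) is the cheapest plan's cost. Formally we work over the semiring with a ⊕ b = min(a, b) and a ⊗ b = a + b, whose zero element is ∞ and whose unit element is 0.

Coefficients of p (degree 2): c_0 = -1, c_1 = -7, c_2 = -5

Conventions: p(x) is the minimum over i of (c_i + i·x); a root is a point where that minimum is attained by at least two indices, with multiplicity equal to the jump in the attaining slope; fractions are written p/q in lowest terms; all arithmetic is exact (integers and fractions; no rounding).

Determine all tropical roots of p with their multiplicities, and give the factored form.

hull edge (i=0, c=-1) to (i=1, c=-7): slope -6, span 1
hull edge (i=1, c=-7) to (i=2, c=-5): slope 2, span 1
Factored form: p(x) = -5 ⊗ (x ⊕ (-2)) ⊗ (x ⊕ 6)
Answer: roots = -2 (mult 1), 6 (mult 1)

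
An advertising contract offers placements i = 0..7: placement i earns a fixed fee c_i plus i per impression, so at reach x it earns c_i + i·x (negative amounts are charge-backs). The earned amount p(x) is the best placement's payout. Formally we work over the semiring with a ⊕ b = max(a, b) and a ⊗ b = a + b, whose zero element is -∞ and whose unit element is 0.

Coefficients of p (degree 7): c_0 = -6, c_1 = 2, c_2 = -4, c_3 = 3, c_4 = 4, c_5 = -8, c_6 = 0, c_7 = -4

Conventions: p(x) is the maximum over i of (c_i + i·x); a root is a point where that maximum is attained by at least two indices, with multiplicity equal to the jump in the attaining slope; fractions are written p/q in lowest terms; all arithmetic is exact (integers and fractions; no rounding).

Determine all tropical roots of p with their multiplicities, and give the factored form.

hull edge (i=0, c=-6) to (i=1, c=2): slope 8, span 1
hull edge (i=1, c=2) to (i=4, c=4): slope 2/3, span 3
hull edge (i=4, c=4) to (i=6, c=0): slope -2, span 2
hull edge (i=6, c=0) to (i=7, c=-4): slope -4, span 1
Factored form: p(x) = -4 ⊗ (x ⊕ (-8)) ⊗ (x ⊕ (-2/3)) ⊗ (x ⊕ (-2/3)) ⊗ (x ⊕ (-2/3)) ⊗ (x ⊕ 2) ⊗ (x ⊕ 2) ⊗ (x ⊕ 4)
Answer: roots = -8 (mult 1), -2/3 (mult 3), 2 (mult 2), 4 (mult 1)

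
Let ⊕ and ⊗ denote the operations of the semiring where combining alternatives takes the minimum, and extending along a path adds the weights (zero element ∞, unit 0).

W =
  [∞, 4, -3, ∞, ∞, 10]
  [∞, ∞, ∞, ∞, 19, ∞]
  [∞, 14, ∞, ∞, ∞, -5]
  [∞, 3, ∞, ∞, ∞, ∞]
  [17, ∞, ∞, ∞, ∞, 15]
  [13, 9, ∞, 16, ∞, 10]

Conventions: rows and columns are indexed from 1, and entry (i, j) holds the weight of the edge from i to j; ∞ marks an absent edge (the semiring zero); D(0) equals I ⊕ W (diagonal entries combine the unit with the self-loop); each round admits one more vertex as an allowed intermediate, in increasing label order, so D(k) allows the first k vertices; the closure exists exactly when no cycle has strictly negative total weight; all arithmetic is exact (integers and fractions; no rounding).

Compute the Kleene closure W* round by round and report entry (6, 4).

D(0):
  [0, 4, -3, ∞, ∞, 10]
  [∞, 0, ∞, ∞, 19, ∞]
  [∞, 14, 0, ∞, ∞, -5]
  [∞, 3, ∞, 0, ∞, ∞]
  [17, ∞, ∞, ∞, 0, 15]
  [13, 9, ∞, 16, ∞, 0]
D(1):
  [0, 4, -3, ∞, ∞, 10]
  [∞, 0, ∞, ∞, 19, ∞]
  [∞, 14, 0, ∞, ∞, -5]
  [∞, 3, ∞, 0, ∞, ∞]
  [17, 21, 14, ∞, 0, 15]
  [13, 9, 10, 16, ∞, 0]
D(2):
  [0, 4, -3, ∞, 23, 10]
  [∞, 0, ∞, ∞, 19, ∞]
  [∞, 14, 0, ∞, 33, -5]
  [∞, 3, ∞, 0, 22, ∞]
  [17, 21, 14, ∞, 0, 15]
  [13, 9, 10, 16, 28, 0]
D(3):
  [0, 4, -3, ∞, 23, -8]
  [∞, 0, ∞, ∞, 19, ∞]
  [∞, 14, 0, ∞, 33, -5]
  [∞, 3, ∞, 0, 22, ∞]
  [17, 21, 14, ∞, 0, 9]
  [13, 9, 10, 16, 28, 0]
D(4):
  [0, 4, -3, ∞, 23, -8]
  [∞, 0, ∞, ∞, 19, ∞]
  [∞, 14, 0, ∞, 33, -5]
  [∞, 3, ∞, 0, 22, ∞]
  [17, 21, 14, ∞, 0, 9]
  [13, 9, 10, 16, 28, 0]
D(5):
  [0, 4, -3, ∞, 23, -8]
  [36, 0, 33, ∞, 19, 28]
  [50, 14, 0, ∞, 33, -5]
  [39, 3, 36, 0, 22, 31]
  [17, 21, 14, ∞, 0, 9]
  [13, 9, 10, 16, 28, 0]
D(6):
  [0, 1, -3, 8, 20, -8]
  [36, 0, 33, 44, 19, 28]
  [8, 4, 0, 11, 23, -5]
  [39, 3, 36, 0, 22, 31]
  [17, 18, 14, 25, 0, 9]
  [13, 9, 10, 16, 28, 0]
Answer: W*[6][4] = 16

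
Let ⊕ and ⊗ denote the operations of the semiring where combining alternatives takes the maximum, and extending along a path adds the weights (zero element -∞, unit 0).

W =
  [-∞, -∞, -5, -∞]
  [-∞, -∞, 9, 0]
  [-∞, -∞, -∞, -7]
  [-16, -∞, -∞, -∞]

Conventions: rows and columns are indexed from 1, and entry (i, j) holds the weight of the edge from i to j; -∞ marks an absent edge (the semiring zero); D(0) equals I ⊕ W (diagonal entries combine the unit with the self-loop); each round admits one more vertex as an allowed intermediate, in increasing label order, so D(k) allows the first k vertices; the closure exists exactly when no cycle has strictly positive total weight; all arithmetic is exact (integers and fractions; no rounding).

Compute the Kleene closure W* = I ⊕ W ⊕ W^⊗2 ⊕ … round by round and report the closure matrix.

D(0):
  [0, -∞, -5, -∞]
  [-∞, 0, 9, 0]
  [-∞, -∞, 0, -7]
  [-16, -∞, -∞, 0]
D(1):
  [0, -∞, -5, -∞]
  [-∞, 0, 9, 0]
  [-∞, -∞, 0, -7]
  [-16, -∞, -21, 0]
D(2):
  [0, -∞, -5, -∞]
  [-∞, 0, 9, 0]
  [-∞, -∞, 0, -7]
  [-16, -∞, -21, 0]
D(3):
  [0, -∞, -5, -12]
  [-∞, 0, 9, 2]
  [-∞, -∞, 0, -7]
  [-16, -∞, -21, 0]
D(4):
  [0, -∞, -5, -12]
  [-14, 0, 9, 2]
  [-23, -∞, 0, -7]
  [-16, -∞, -21, 0]
Answer: W* = [[0, -∞, -5, -12], [-14, 0, 9, 2], [-23, -∞, 0, -7], [-16, -∞, -21, 0]]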